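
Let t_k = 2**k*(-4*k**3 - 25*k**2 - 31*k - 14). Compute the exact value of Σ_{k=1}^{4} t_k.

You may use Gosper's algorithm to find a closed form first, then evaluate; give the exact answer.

Σ = -17204

Step 1: r(k) = 2*(4*k**3 + 37*k**2 + 93*k + 74)/(4*k**3 + 25*k**2 + 31*k + 14).
Normal form (A,B,C) = (2, 1, k**3 + 25*k**2/4 + 31*k/4 + 7/2).
Need (2)·f(k+1) − (1)·f(k) = k**3 + 25*k**2/4 + 31*k/4 + 7/2.
deg f ≤ 3 (via 0,0,3).
A polynomial solution: f(k) = (4*k**3 + k**2 + 3*k - 2)/4.
Get s_k = R·t_k = 2**k*(-4*k**3 - k**2 - 3*k + 2) with R(k) = B(k−1)f(k)/C(k) = (4*k**3 + k**2 + 3*k - 2)/(4*k**3 + 25*k**2 + 31*k + 14).
s_(k+1) − s_k = 2**k*(-4*k**3 - 25*k**2 - 31*k - 14) = t_k.
Evaluate s at k=5 and k=1: -17216 and -12; difference -17204.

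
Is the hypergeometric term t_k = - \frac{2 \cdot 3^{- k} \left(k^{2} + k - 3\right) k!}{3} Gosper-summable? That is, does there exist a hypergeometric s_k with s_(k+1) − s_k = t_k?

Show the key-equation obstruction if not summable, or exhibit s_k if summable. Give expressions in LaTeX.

t_(k+1)/t_k = (k + 1)*(k + (k + 1)**2 - 2)/(3*(k**2 + k - 3)).
Factor: A=k/3 + 1/3; B=1; C=k**2 + k - 3.
Solve (k/3 + 1/3)·f(k+1) − (1)·f(k) = k**2 + k - 3.
d = 1 from the (1,0,2) case.
Coefficient equations give f(k) = 3*(k + 2).
Certificate R = B(k−1)f/C = 3*(k + 2)/(k**2 + k - 3) gives s_k = -2*(k + 2)*factorial(k)/3**k.
Δs = -2*(k**2 + k - 3)*factorial(k)/(3*3**k), as required.

Yes. s_k = - 2 \cdot 3^{- k} \left(k + 2\right) k!.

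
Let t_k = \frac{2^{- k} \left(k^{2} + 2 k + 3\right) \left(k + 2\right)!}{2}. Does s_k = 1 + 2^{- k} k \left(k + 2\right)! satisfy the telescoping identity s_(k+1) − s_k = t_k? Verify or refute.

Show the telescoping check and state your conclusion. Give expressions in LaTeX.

valid; difference matches t_k

s_(k+1) = 2**(-k - 1)*(k + 1)*factorial(k + 3) + 1
s_(k+1) − s_k = (k**2 + 2*k + 3)*factorial(k + 2)/(2*2**k)
(s_(k+1) − s_k) − t_k = 0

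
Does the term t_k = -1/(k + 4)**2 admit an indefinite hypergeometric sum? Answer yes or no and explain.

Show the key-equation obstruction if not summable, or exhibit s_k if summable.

Compute t_(k+1)/t_k: get (k + 4)**2/(k + 5)**2.
Take A(k)=k**2 + 8*k + 16, B(k)=k**2 + 10*k + 25, C(k)=1.
Solve (k**2 + 8*k + 16)·f(k+1) − (k**2 + 8*k + 16)·f(k) = 1.
Bound: deg f ≤ 0.
f = c0 ⇒ A·f(k+1) − B(k−1)·f(k) − C = -1. The system {-1 = 0} is inconsistent; no antidifference.

No — the linear system for f has no solution.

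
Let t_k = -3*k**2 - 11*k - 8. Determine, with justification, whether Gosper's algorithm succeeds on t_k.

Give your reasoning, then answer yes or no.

Yes. s_k = k*(-k**2 - 4*k - 3).

The ratio is (3*k**2 + 17*k + 22)/(3*k**2 + 11*k + 8).
Take A(k)=1, B(k)=1, C(k)=k**2 + 11*k/3 + 8/3.
Solve (1)·f(k+1) − (1)·f(k) = k**2 + 11*k/3 + 8/3.
d = 3 from the (0,0,2) case.
Solve for f: f(k) = k*(k + 1)*(k + 3)/3 (degree 3 ≤ 3).
Get s_k = R·t_k = k*(-k**2 - 4*k - 3) with R(k) = B(k−1)f(k)/C(k) = k*(k + 3)/(3*k + 8).
s_(k+1) − s_k = -3*k**2 - 11*k - 8 = t_k.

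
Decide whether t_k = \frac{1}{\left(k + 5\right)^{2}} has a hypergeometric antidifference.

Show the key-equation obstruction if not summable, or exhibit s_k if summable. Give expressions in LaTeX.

No — the linear system for f has no solution.

Ratio r(k) = (k + 5)**2/(k + 6)**2.
Gosper form: A/B · C(k+1)/C(k) with A=k**2 + 10*k + 25, B=k**2 + 12*k + 36, C=1.
f must satisfy (k**2 + 10*k + 25)·f(k+1) − (k**2 + 10*k + 25)·f(k) = 1.
d = 0 from the (2,2,0) case.
f = c0 ⇒ A·f(k+1) − B(k−1)·f(k) − C = -1. The system {-1 = 0} is inconsistent; no antidifference.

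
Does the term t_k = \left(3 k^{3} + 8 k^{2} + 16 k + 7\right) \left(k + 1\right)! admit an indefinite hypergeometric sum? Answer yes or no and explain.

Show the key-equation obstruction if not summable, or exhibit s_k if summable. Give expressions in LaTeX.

Yes. s_k = \left(3 k^{2} - k + 3\right) \left(k + 1\right)!.

The ratio is (3*k**4 + 23*k**3 + 75*k**2 + 116*k + 68)/(3*k**3 + 8*k**2 + 16*k + 7).
Take A(k)=k + 2, B(k)=1, C(k)=k**3 + 8*k**2/3 + 16*k/3 + 7/3.
Key eq: (k + 2)·f(k+1) = (1)·f(k) + (k**3 + 8*k**2/3 + 16*k/3 + 7/3).
Degrees (1,0,3) ⇒ d ≤ 2.
Match coefficients ⇒ f(k) = (3*k**2 - k + 3)/3.
Then R = B(k−1)f/C = (3*k**2 - k + 3)/(3*k**3 + 8*k**2 + 16*k + 7), so s_k = R(k)·t_k = (3*k**2 - k + 3)*factorial(k + 1).
Verify: (3*k**3 + 8*k**2 + 16*k + 7)*factorial(k + 1) matches t_k.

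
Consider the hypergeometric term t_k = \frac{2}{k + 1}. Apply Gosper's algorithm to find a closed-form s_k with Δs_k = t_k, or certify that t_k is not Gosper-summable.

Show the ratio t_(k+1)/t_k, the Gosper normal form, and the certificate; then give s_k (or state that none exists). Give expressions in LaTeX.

none — t_k is not Gosper-summable

The ratio is (k + 1)/(k + 2).
Gosper form: A/B · C(k+1)/C(k) with A=k + 1, B=k + 2, C=1.
Solve (k + 1)·f(k+1) − (k + 1)·f(k) = 1.
Bound: deg f ≤ 0.
Put f(k) = c0: A·f(k+1) − B(k−1)·f(k) − C = -1; need -1 = 0 — inconsistent ⇒ no f, not summable.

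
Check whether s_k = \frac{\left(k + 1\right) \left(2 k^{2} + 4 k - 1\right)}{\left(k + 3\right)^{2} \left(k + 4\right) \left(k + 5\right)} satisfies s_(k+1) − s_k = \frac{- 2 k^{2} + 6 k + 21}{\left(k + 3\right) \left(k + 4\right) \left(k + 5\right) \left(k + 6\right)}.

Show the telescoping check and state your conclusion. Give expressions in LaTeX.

s_(k+1) = (k + 2)*(4*k + 2*(k + 1)**2 + 3)/((k + 4)**2*(k + 5)*(k + 6))
s_(k+1) − s_k = (-2*k**4 + 71*k**2 + 187*k + 114)/(k**6 + 25*k**5 + 257*k**4 + 1391*k**3 + 4182*k**2 + 6624*k + 4320)
(s_(k+1) − s_k) − t_k = 2*(4*k**3 + 16*k**2 - 16*k - 69)/(k**6 + 25*k**5 + 257*k**4 + 1391*k**3 + 4182*k**2 + 6624*k + 4320)

Invalid: residual \frac{2 \left(4 k^{3} + 16 k^{2} - 16 k - 69\right)}{k^{6} + 25 k^{5} + 257 k^{4} + 1391 k^{3} + 4182 k^{2} + 6624 k + 4320} ≠ 0.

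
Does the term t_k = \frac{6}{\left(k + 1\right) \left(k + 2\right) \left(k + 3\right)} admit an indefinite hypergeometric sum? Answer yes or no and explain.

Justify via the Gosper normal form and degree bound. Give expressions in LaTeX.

Yes. s_k = \frac{3 k \left(k + 3\right)}{2 \left(k + 1\right) \left(k + 2\right)}.

Ratio r(k) = (k + 1)/(k + 4).
Factor: A=k + 1; B=k + 4; C=1.
f must satisfy (k + 1)·f(k+1) − (k + 3)·f(k) = 1.
Degrees (1,1,0) ⇒ d ≤ 2.
Match coefficients ⇒ f(k) = k*(k + 3)/4.
Then R = B(k−1)f/C = k*(k + 3)**2/4, so s_k = R(k)·t_k = 3*k*(k + 3)/(2*(k + 1)*(k + 2)).
Δs = 6/(k**3 + 6*k**2 + 11*k + 6), as required.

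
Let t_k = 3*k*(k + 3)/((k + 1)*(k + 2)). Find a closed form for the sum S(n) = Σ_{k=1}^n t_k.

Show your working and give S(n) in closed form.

The ratio is (k + 1)**2*(k + 4)/(k*(k + 3)**2).
Take A(k)=k + 1, B(k)=k + 3, C(k)=k**2 + 3*k.
Set up (k + 1)·f(k+1) − (k + 2)·f(k) − (k**2 + 3*k) = 0.
d = 2 from the (1,1,2) case.
A polynomial solution: f(k) = k*(k - 1).
Get s_k = R·t_k = 3*k*(k - 1)/(k + 1) with R(k) = B(k−1)f(k)/C(k) = (k - 1)*(k + 2)/(k + 3).
Δs = 3*k*(k + 3)/(k**2 + 3*k + 2), as required.
Telescope: S(n) = s_(n+1) − s_(1) = 3*n*(n + 1)/(n + 2) − (0) = 3*n*(n + 1)/(n + 2).

S(n) = 3*n*(n + 1)/(n + 2)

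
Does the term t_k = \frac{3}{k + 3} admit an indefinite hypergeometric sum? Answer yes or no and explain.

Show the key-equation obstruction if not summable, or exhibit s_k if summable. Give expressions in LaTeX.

Ratio r(k) = (k + 3)/(k + 4).
Factor: A=k + 3; B=k + 4; C=1.
Solve (k + 3)·f(k+1) − (k + 3)·f(k) = 1.
Degrees (1,1,0) ⇒ d ≤ 0.
Generic f = c0 gives residual -1; -1 = 0 cannot hold, so t_k is not Gosper-summable.

No; the coefficient equations for f are inconsistent.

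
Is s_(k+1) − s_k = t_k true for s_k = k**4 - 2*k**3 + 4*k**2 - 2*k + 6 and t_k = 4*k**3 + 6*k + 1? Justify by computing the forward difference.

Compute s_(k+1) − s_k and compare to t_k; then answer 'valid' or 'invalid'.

s_(k+1) = k**4 + 2*k**3 + 4*k**2 + 4*k + 7
s_(k+1) − s_k = 4*k**3 + 6*k + 1
(s_(k+1) − s_k) − t_k = 0

Valid: the claim telescopes to t_k.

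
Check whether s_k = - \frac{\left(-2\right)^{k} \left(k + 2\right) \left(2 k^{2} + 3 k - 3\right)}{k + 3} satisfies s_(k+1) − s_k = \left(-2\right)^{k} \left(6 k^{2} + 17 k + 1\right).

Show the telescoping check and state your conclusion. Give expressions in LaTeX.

Invalid: residual \frac{\left(-2\right)^{k} k \left(- 6 k^{2} - 37 k - 55\right)}{k^{2} + 7 k + 12} ≠ 0.

s_(k+1) = 2*(-2)**k*(k + 3)*(3*k + 2*(k + 1)**2)/(k + 4)
s_(k+1) − s_k = (-2)**k*(6*k**4 + 53*k**3 + 155*k**2 + 156*k + 12)/(k**2 + 7*k + 12)
(s_(k+1) − s_k) − t_k = (-2)**k*k*(-6*k**2 - 37*k - 55)/(k**2 + 7*k + 12)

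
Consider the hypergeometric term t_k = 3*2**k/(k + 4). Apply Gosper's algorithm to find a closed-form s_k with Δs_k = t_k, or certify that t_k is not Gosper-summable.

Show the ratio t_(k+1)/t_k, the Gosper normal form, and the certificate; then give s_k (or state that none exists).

no hypergeometric antidifference exists

The ratio is 2*(k + 4)/(k + 5).
Factor: A=2*k + 8; B=k + 5; C=1.
Key eq: (2*k + 8)·f(k+1) = (k + 4)·f(k) + (1).
deg f ≤ -1 (via 1,1,0).
Bound -1 < 0, so the key equation has no polynomial solution.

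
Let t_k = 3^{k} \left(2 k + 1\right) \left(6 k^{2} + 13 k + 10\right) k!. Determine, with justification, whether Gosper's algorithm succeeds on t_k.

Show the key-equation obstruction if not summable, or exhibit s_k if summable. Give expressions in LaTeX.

The ratio is 3*(12*k**4 + 80*k**3 + 201*k**2 + 220*k + 87)/(12*k**3 + 32*k**2 + 33*k + 10).
Gosper form: A/B · C(k+1)/C(k) with A=3*k + 3, B=1, C=k**3 + 8*k**2/3 + 11*k/4 + 5/6.
f must satisfy (3*k + 3)·f(k+1) − (1)·f(k) = k**3 + 8*k**2/3 + 11*k/4 + 5/6.
From deg A=1, deg B=0, deg C=3: d=2.
Solve for f: f(k) = (2*k - 1)*(2*k + 1)/12 (degree 2 ≤ 2).
R(k) = B(k−1)·f(k)/C(k) = (2*k - 1)/(6*k**2 + 13*k + 10); s_k = R·t_k = 3**k*(2*k - 1)*(2*k + 1)*factorial(k).
Δs = 3**k*(2*k + 1)*(6*k**2 + 13*k + 10)*factorial(k), as required.

Yes. s_k = 3^{k} \left(2 k - 1\right) \left(2 k + 1\right) k!.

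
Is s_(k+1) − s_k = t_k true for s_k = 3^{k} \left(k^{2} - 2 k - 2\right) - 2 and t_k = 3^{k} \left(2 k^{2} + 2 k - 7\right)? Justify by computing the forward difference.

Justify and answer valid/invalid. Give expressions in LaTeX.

s_(k+1) = 3**(k + 1)*k**2 - 3**(k + 2) - 2
s_(k+1) − s_k = 3**k*(2*k**2 + 2*k - 7)
(s_(k+1) − s_k) − t_k = 0

valid (s_(k+1) − s_k reduces to t_k)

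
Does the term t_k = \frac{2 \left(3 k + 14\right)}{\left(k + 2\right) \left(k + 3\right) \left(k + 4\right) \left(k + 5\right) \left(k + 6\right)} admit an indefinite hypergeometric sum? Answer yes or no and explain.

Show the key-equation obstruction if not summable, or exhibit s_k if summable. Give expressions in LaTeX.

Yes. s_k = \frac{k \left(k^{2} + 10 k + 31\right)}{15 \left(k^{3} + 10 k^{2} + 31 k + 30\right)}.

Step 1: r(k) = (k + 2)*(3*k + 17)/((k + 7)*(3*k + 14)).
Gosper form: A/B · C(k+1)/C(k) with A=k + 2, B=k + 7, C=k + 14/3.
f must satisfy (k + 2)·f(k+1) − (k + 6)·f(k) = k + 14/3.
Bound: deg f ≤ 4.
Match coefficients ⇒ f(k) = k*(k + 4)*(k**2 + 10*k + 31)/90.
Then R = B(k−1)f/C = k*(k + 4)*(k + 6)*(k**2 + 10*k + 31)/(30*(3*k + 14)), so s_k = R(k)·t_k = k*(k**2 + 10*k + 31)/(15*(k**3 + 10*k**2 + 31*k + 30)).
Check: Δs_k = 2*(3*k + 14)/(k**5 + 20*k**4 + 155*k**3 + 580*k**2 + 1044*k + 720). ✓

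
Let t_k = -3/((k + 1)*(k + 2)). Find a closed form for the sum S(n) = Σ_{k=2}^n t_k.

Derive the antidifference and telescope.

S(n) = (1 - n)/(n + 2)

Step 1: r(k) = (k + 1)/(k + 3).
Gosper form: A/B · C(k+1)/C(k) with A=k + 1, B=k + 3, C=1.
f must satisfy (k + 1)·f(k+1) − (k + 2)·f(k) = 1.
Bound: deg f ≤ 1.
A polynomial solution: f(k) = k.
Certificate R = B(k−1)f/C = k*(k + 2) gives s_k = -3*k/(k + 1).
Δs = -3/(k**2 + 3*k + 2), as required.
s_(n+1) = 3*(-n - 1)/(n + 2) and s_(2) = -2, so S(n) = (1 - n)/(n + 2).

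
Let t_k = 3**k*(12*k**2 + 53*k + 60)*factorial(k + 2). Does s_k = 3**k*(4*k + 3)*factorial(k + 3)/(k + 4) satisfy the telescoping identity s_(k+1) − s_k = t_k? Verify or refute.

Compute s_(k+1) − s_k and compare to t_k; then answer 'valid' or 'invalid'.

Invalid: residual -3**k*(12*k**3 + 101*k**2 + 268*k + 237)*factorial(k + 2)/((k + 4)*(k + 5)) ≠ 0.

s_(k+1) = 3**(k + 1)*(4*k + 7)*factorial(k + 4)/(k + 5)
s_(k+1) − s_k = 3**k*(12*k**3 + 113*k**2 + 337*k + 321)*factorial(k + 3)/((k + 4)*(k + 5))
(s_(k+1) − s_k) − t_k = -3**k*(12*k**3 + 101*k**2 + 268*k + 237)*factorial(k + 2)/((k + 4)*(k + 5))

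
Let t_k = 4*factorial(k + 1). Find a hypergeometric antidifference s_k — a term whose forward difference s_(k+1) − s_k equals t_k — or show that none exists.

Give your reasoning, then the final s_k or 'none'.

The ratio is k + 2.
So A=k + 2 and B=1, with C=1.
Need (k + 2)·f(k+1) − (1)·f(k) = 1.
deg f ≤ -1 (via 1,0,0).
d = -1 < 0 ⇒ no nonzero polynomial f; not summable.

not Gosper-summable; s_k does not exist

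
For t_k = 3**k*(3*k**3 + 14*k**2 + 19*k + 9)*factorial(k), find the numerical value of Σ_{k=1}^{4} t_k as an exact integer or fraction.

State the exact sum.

r(k) = 3*(3*k**4 + 26*k**3 + 79*k**2 + 101*k + 45)/(3*k**3 + 14*k**2 + 19*k + 9) after simplifying.
Normal form (A,B,C) = (3*k + 3, 1, k**3 + 14*k**2/3 + 19*k/3 + 3).
Set up (3*k + 3)·f(k+1) − (1)·f(k) − (k**3 + 14*k**2/3 + 19*k/3 + 3) = 0.
Bound: deg f ≤ 2.
Coefficient equations give f(k) = k*(k + 2)/3.
R(k) = B(k−1)·f(k)/C(k) = k*(k + 2)/(3*k**3 + 14*k**2 + 19*k + 9); s_k = R·t_k = 3**k*k*(k + 2)*factorial(k).
Check: Δs_k = 3**k*(3*k**3 + 14*k**2 + 19*k + 9)*factorial(k). ✓
Evaluate s at k=5 and k=1: 1020600 and 9; difference 1020591.

Σ = 1020591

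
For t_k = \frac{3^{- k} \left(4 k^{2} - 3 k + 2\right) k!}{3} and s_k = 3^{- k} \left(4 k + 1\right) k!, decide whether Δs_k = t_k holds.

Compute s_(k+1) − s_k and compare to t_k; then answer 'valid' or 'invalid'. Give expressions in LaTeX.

s_(k+1) = (4*k + 5)*factorial(k + 1)/(3*3**k)
s_(k+1) − s_k = (4*k**2 - 3*k + 2)*factorial(k)/(3*3**k)
(s_(k+1) − s_k) − t_k = 0

Valid — Δs_k = t_k.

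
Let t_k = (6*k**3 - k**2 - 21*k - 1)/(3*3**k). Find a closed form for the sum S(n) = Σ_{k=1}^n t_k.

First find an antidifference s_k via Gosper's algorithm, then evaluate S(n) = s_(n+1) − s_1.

Ratio r(k) = (6*k**3 + 17*k**2 - 5*k - 17)/(3*(6*k**3 - k**2 - 21*k - 1)).
So A=1/3 and B=1, with C=k**3 - k**2/6 - 7*k/2 - 1/6.
Solve (1/3)·f(k+1) − (1)·f(k) = k**3 - k**2/6 - 7*k/2 - 1/6.
From deg A=0, deg B=0, deg C=3: d=3.
Coefficient equations give f(k) = -(3*k**3 + 4*k**2 - 2*k + 2)/2.
So s_k = (B(k−1)f/C)·t_k = (-3*(3*k**3 + 4*k**2 - 2*k + 2)/(6*k**3 - k**2 - 21*k - 1))·t_k = (-3*k**3 - 4*k**2 + 2*k - 2)/3**k.
Δs = (6*k**3 - k**2 - 21*k - 1)/(3*3**k), as required.
Telescope: S(n) = s_(n+1) − s_(1) = 3**(-n - 1)*(-3*n**3 - 13*n**2 - 15*n - 7) − (-7/3) = 3**(-n - 1)*(7*3**n - 3*n**3 - 13*n**2 - 15*n - 7).

S(n) = 3**(-n - 1)*(7*3**n - 3*n**3 - 13*n**2 - 15*n - 7)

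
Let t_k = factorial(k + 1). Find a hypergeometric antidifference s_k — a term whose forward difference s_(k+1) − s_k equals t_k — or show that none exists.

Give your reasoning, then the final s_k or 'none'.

t_(k+1)/t_k = k + 2.
Factor: A=k + 2; B=1; C=1.
Set up (k + 2)·f(k+1) − (1)·f(k) − (1) = 0.
Degrees (1,0,0) ⇒ d ≤ -1.
Bound -1 < 0, so the key equation has no polynomial solution.

not Gosper-summable; s_k does not exist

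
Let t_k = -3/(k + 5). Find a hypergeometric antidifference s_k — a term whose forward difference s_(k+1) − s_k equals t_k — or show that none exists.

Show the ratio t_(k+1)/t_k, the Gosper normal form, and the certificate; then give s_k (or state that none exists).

Step 1: r(k) = (k + 5)/(k + 6).
Normal form (A,B,C) = (k + 5, k + 6, 1).
Solve (k + 5)·f(k+1) − (k + 5)·f(k) = 1.
d = 0 from the (1,1,0) case.
Write f(k) = c0. Then LHS − RHS = -1, requiring -1 = 0: contradictory. No certificate.

not Gosper-summable; s_k does not exist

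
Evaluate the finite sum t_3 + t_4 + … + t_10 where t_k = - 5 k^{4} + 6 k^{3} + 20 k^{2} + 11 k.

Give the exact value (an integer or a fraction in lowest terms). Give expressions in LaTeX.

The ratio is (5*k**4 + 14*k**3 - 8*k**2 - 49*k - 32)/(k*(5*k**3 - 6*k**2 - 20*k - 11)).
Gosper form: A/B · C(k+1)/C(k) with A=1, B=1, C=k**4 - 6*k**3/5 - 4*k**2 - 11*k/5.
Set up (1)·f(k+1) − (1)·f(k) − (k**4 - 6*k**3/5 - 4*k**2 - 11*k/5) = 0.
From deg A=0, deg B=0, deg C=4: d=5.
Match coefficients ⇒ f(k) = k*(k - 1)*(k**3 - 3*k**2 - 5*k - 2)/5.
Then R = B(k−1)f/C = (k - 1)*(k**3 - 3*k**2 - 5*k - 2)/(5*k**3 - 6*k**2 - 20*k - 11), so s_k = R(k)·t_k = k*(-k**4 + 4*k**3 + 2*k**2 - 3*k - 2).
Δs = k*(-5*k**3 + 6*k**2 + 20*k + 11), as required.
Σ_(k=3)^(10) t_k = s_(11) − s_(3) = -100210 − (102) = -100312.

Σ = -100312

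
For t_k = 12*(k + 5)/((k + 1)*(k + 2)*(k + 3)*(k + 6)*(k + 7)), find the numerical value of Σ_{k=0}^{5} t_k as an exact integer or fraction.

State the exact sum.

Σ = 55/168

Compute t_(k+1)/t_k: get (k + 1)*(k + 6)**2/((k + 4)*(k + 5)*(k + 8)).
Factor: A=k + 1; B=k + 8; C=k**3 + 14*k**2 + 65*k + 100.
f must satisfy (k + 1)·f(k+1) − (k + 7)·f(k) = k**3 + 14*k**2 + 65*k + 100.
From deg A=1, deg B=1, deg C=3: d=6.
Match coefficients ⇒ f(k) = k*(k + 3)*(k + 4)**2*(k + 5)**2/36.
Then R = B(k−1)f/C = k*(k + 3)*(k + 4)*(k + 7)/36, so s_k = R(k)·t_k = k*(k**2 + 9*k + 20)/(3*(k**3 + 9*k**2 + 20*k + 12)).
Check: Δs_k = 12*(k + 5)/(k**5 + 19*k**4 + 131*k**3 + 401*k**2 + 540*k + 252). ✓
Σ_(k=0)^(5) t_k = s_(6) − s_(0) = 55/168 − (0) = 55/168.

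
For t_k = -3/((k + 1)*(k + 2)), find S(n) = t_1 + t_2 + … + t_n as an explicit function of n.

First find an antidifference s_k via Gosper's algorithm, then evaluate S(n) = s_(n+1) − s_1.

S(n) = -3*n/(2*n + 4)

r(k) = (k + 1)/(k + 3) after simplifying.
Gosper form: A/B · C(k+1)/C(k) with A=k + 1, B=k + 3, C=1.
f must satisfy (k + 1)·f(k+1) − (k + 2)·f(k) = 1.
From deg A=1, deg B=1, deg C=0: d=1.
Match coefficients ⇒ f(k) = k.
Get s_k = R·t_k = -3*k/(k + 1) with R(k) = B(k−1)f(k)/C(k) = k*(k + 2).
Check: Δs_k = -3/(k**2 + 3*k + 2). ✓
Telescope: S(n) = s_(n+1) − s_(1) = 3*(-n - 1)/(n + 2) − (-3/2) = -3*n/(2*n + 4).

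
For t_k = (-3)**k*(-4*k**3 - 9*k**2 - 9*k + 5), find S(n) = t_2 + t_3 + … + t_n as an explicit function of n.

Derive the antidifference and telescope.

r(k) = 3*(-4*k**3 - 21*k**2 - 39*k - 17)/(4*k**3 + 9*k**2 + 9*k - 5) after simplifying.
A = -3, B = 1, C = k**3 + 9*k**2/4 + 9*k/4 - 5/4.
f must satisfy (-3)·f(k+1) − (1)·f(k) = k**3 + 9*k**2/4 + 9*k/4 - 5/4.
d = 3 from the (0,0,3) case.
Solving with deg f ≤ 3: f(k) = -(k**3 - 2)/4.
Get s_k = R·t_k = (-3)**k*(k**3 - 2) with R(k) = B(k−1)f(k)/C(k) = -(k**3 - 2)/(4*k**3 + 9*k**2 + 9*k - 5).
Δs = (-3)**k*(-k**3 - 3*(k + 1)**3 + 8), as required.
Evaluate: s_(n+1) = (-3)**(n + 1)*(n**3 + 3*n**2 + 3*n - 1); subtract s_(2) = 54 ⇒ S(n) = -3*(-3)**n*n**3 - 9*(-3)**n*n**2 - 9*(-3)**n*n + 3*(-3)**n - 54.

S(n) = -3*(-3)**n*n**3 - 9*(-3)**n*n**2 - 9*(-3)**n*n + 3*(-3)**n - 54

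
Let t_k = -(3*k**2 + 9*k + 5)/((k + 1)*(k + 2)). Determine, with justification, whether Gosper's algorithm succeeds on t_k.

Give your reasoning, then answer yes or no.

r(k) = (k + 1)*(9*k + 3*(k + 1)**2 + 14)/((k + 3)*(3*k**2 + 9*k + 5)) after simplifying.
A = k + 1, B = k + 3, C = k**2 + 3*k + 5/3.
Solve (k + 1)·f(k+1) − (k + 2)·f(k) = k**2 + 3*k + 5/3.
deg f ≤ 2 (via 1,1,2).
Coefficient equations give f(k) = k*(3*k + 2)/3.
Certificate R = B(k−1)f/C = k*(k + 2)*(3*k + 2)/(3*k**2 + 9*k + 5) gives s_k = k*(-3*k - 2)/(k + 1).
Verify: (-3*k**2 - 9*k - 5)/(k**2 + 3*k + 2) matches t_k.

Yes. s_k = k*(-3*k - 2)/(k + 1).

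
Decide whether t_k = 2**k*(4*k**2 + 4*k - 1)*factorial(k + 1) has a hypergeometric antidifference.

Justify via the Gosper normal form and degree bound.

Ratio r(k) = 2*(4*k**3 + 20*k**2 + 31*k + 14)/(4*k**2 + 4*k - 1).
Factor: A=2*k + 4; B=1; C=k**2 + k - 1/4.
Key eq: (2*k + 4)·f(k+1) = (1)·f(k) + (k**2 + k - 1/4).
From deg A=1, deg B=0, deg C=2: d=1.
Match coefficients ⇒ f(k) = (2*k - 3)/4.
Get s_k = R·t_k = 2**k*(2*k - 3)*factorial(k + 1) with R(k) = B(k−1)f(k)/C(k) = (2*k - 3)/(4*k**2 + 4*k - 1).
s_(k+1) − s_k = 2**k*(4*k**2 + 4*k - 1)*factorial(k + 1) = t_k.

Yes. s_k = 2**k*(2*k - 3)*factorial(k + 1).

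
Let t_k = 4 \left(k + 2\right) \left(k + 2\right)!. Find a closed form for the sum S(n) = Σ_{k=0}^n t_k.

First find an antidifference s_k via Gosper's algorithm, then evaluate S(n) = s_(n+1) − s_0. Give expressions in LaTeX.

S(n) = 4 \left(n + 3\right)! - 8

Compute t_(k+1)/t_k: get (k + 3)**2/(k + 2).
Take A(k)=k + 3, B(k)=1, C(k)=k + 2.
Set up (k + 3)·f(k+1) − (1)·f(k) − (k + 2) = 0.
Bound: deg f ≤ 0.
Solve for f: f(k) = 1 (degree 0 ≤ 0).
Get s_k = R·t_k = 4*factorial(k + 2) with R(k) = B(k−1)f(k)/C(k) = 1/(k + 2).
Δs = 4*(k + 2)*factorial(k + 2), as required.
Telescope: S(n) = s_(n+1) − s_(0) = 4*factorial(n + 3) − (8) = 4*factorial(n + 3) - 8.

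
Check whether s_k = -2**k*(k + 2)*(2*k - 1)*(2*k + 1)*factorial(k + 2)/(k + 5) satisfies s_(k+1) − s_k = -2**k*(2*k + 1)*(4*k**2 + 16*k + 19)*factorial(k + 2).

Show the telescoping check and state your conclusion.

s_(k+1) = -2**(k + 1)*(k + 3)*(2*k + 1)*(2*k + 3)*factorial(k + 3)/(k + 6)
s_(k+1) − s_k = -2**k*(2*k + 1)*(4*k**4 + 48*k**3 + 207*k**2 + 398*k + 282)*factorial(k + 2)/((k + 5)*(k + 6))
(s_(k+1) − s_k) − t_k = 3*2**k*(2*k + 1)*(4*k**3 + 36*k**2 + 97*k + 96)*factorial(k + 2)/((k + 5)*(k + 6))

Invalid: residual 3*2**k*(2*k + 1)*(4*k**3 + 36*k**2 + 97*k + 96)*factorial(k + 2)/((k + 5)*(k + 6)) ≠ 0.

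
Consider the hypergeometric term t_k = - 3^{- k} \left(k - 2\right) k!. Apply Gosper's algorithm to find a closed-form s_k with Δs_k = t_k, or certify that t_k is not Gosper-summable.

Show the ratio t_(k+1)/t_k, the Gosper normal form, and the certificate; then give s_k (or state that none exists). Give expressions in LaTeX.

Compute t_(k+1)/t_k: get (k**2 - 1)/(3*(k - 2)).
So A=k/3 + 1/3 and B=1, with C=k - 2.
Set up (k/3 + 1/3)·f(k+1) − (1)·f(k) − (k - 2) = 0.
From deg A=1, deg B=0, deg C=1: d=0.
Match coefficients ⇒ f(k) = 3.
Then R = B(k−1)f/C = 3/(k - 2), so s_k = R(k)·t_k = -3**(1 - k)*factorial(k).
s_(k+1) − s_k = -(k - 2)*factorial(k)/3**k = t_k.

s_k = - 3^{1 - k} k!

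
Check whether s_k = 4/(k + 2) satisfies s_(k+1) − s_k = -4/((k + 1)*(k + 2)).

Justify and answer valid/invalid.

Invalid: residual 8/(k**3 + 6*k**2 + 11*k + 6) ≠ 0.

s_(k+1) = 4/(k + 3)
s_(k+1) − s_k = -4/((k + 2)*(k + 3))
(s_(k+1) − s_k) − t_k = 8/(k**3 + 6*k**2 + 11*k + 6)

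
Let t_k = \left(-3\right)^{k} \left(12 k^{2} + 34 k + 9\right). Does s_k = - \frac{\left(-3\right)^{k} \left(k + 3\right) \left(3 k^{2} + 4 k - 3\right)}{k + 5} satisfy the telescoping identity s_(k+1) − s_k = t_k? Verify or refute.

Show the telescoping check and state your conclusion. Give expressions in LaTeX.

Invalid: residual \frac{\left(-3\right)^{k} \left(- 24 k^{3} - 194 k^{2} - 366 k - 84\right)}{k^{2} + 11 k + 30} ≠ 0.

s_(k+1) = 3*(-3)**k*(k + 4)*(4*k + 3*(k + 1)**2 + 1)/(k + 6)
s_(k+1) − s_k = (-3)**k*(12*k**4 + 142*k**3 + 549*k**2 + 753*k + 186)/(k**2 + 11*k + 30)
(s_(k+1) − s_k) − t_k = (-3)**k*(-24*k**3 - 194*k**2 - 366*k - 84)/(k**2 + 11*k + 30)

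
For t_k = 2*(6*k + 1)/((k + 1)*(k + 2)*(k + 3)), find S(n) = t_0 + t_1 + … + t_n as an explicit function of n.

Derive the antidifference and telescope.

Step 1: r(k) = (k + 1)*(6*k + 7)/((k + 4)*(6*k + 1)).
Take A(k)=k + 1, B(k)=k + 4, C(k)=k + 1/6.
Solve (k + 1)·f(k+1) − (k + 3)·f(k) = k + 1/6.
deg f ≤ 2 (via 1,1,1).
Solve for f: f(k) = k*(7*k - 3)/24 (degree 2 ≤ 2).
R(k) = B(k−1)·f(k)/C(k) = k*(k + 3)*(7*k - 3)/(4*(6*k + 1)); s_k = R·t_k = k*(7*k - 3)/(2*(k + 1)*(k + 2)).
Verify: 2*(6*k + 1)/(k**3 + 6*k**2 + 11*k + 6) matches t_k.
Σ_(k=0)^n t_k = s_(n+1) − s_(0) = ((7*n**2 + 11*n + 4)/(2*(n**2 + 5*n + 6))) − (0), i.e. (7*n**2 + 11*n + 4)/(2*(n**2 + 5*n + 6)).

S(n) = (7*n**2 + 11*n + 4)/(2*(n**2 + 5*n + 6))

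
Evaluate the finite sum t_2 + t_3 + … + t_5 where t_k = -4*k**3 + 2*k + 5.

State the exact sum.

r(k) = (2*k - 4*(k + 1)**3 + 7)/(-4*k**3 + 2*k + 5) after simplifying.
Take A(k)=1, B(k)=1, C(k)=k**3 - k/2 - 5/4.
Key eq: (1)·f(k+1) = (1)·f(k) + (k**3 - k/2 - 5/4).
deg f ≤ 4 (via 0,0,3).
Solve for f: f(k) = k*(k**3 - 2*k**2 - 4)/4 (degree 4 ≤ 4).
Then R = B(k−1)f/C = k*(k**3 - 2*k**2 - 4)/(4*k**3 - 2*k - 5), so s_k = R(k)·t_k = k*(-k**3 + 2*k**2 + 4).
Verify: -4*k**3 + 2*k + 5 matches t_k.
Telescoping: Σ = s_(6) − s_(2) = -840 − (8) = -848.

Σ = -848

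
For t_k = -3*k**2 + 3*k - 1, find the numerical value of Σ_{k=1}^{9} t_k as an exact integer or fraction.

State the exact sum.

Step 1: r(k) = (3*k**2 + 3*k + 1)/(3*k**2 - 3*k + 1).
So A=1 and B=1, with C=k**2 - k + 1/3.
Need (1)·f(k+1) − (1)·f(k) = k**2 - k + 1/3.
Degrees (0,0,2) ⇒ d ≤ 3.
Solve for f: f(k) = k*(k**2 - 3*k + 3)/3 (degree 3 ≤ 3).
So s_k = (B(k−1)f/C)·t_k = (k*(k**2 - 3*k + 3)/(3*k**2 - 3*k + 1))·t_k = k*(-k**2 + 3*k - 3).
Δs = -3*k**2 + 3*k - 1, as required.
Evaluate s at k=10 and k=1: -730 and -1; difference -729.

Σ = -729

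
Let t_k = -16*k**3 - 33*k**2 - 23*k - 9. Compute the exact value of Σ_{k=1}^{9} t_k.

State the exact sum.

r(k) = (16*k**3 + 81*k**2 + 137*k + 81)/(16*k**3 + 33*k**2 + 23*k + 9) after simplifying.
Normal form (A,B,C) = (1, 1, k**3 + 33*k**2/16 + 23*k/16 + 9/16).
f must satisfy (1)·f(k+1) − (1)·f(k) = k**3 + 33*k**2/16 + 23*k/16 + 9/16.
d = 4 from the (0,0,3) case.
Solving with deg f ≤ 4: f(k) = k*(4*k**3 + 3*k**2 - k + 3)/16.
Get s_k = R·t_k = k*(-4*k**3 - 3*k**2 + k - 3) with R(k) = B(k−1)f(k)/C(k) = k*(4*k**3 + 3*k**2 - k + 3)/(16*k**3 + 33*k**2 + 23*k + 9).
Verify: -16*k**3 - 33*k**2 - 23*k - 9 matches t_k.
Evaluate s at k=10 and k=1: -42930 and -9; difference -42921.

Σ = -42921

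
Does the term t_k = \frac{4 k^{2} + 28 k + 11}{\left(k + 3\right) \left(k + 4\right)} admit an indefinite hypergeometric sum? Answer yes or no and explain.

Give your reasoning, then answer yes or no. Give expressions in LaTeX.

Yes. s_k = \frac{k \left(12 k - 1\right)}{3 \left(k + 3\right)}.

The ratio is (k + 3)*(28*k + 4*(k + 1)**2 + 39)/((k + 5)*(4*k**2 + 28*k + 11)).
Factor: A=k + 3; B=k + 5; C=k**2 + 7*k + 11/4.
Solve (k + 3)·f(k+1) − (k + 4)·f(k) = k**2 + 7*k + 11/4.
Bound: deg f ≤ 2.
Solving with deg f ≤ 2: f(k) = k*(12*k - 1)/12.
So s_k = (B(k−1)f/C)·t_k = (k*(k + 4)*(12*k - 1)/(3*(4*k**2 + 28*k + 11)))·t_k = k*(12*k - 1)/(3*(k + 3)).
Δs = (4*k**2 + 28*k + 11)/(k**2 + 7*k + 12), as required.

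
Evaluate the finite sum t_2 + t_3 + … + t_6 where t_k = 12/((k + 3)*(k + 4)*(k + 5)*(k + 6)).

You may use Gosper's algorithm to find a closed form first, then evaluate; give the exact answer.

Σ = 37/2310

t_(k+1)/t_k = (k + 3)/(k + 7).
A = k + 3, B = k + 7, C = 1.
Need (k + 3)·f(k+1) − (k + 6)·f(k) = 1.
deg f ≤ 3 (via 1,1,0).
Coefficient equations give f(k) = k*(k**2 + 12*k + 47)/180.
Then R = B(k−1)f/C = k*(k + 6)*(k**2 + 12*k + 47)/180, so s_k = R(k)·t_k = k*(k**2 + 12*k + 47)/(15*(k + 3)*(k + 4)*(k + 5)).
Δs = 12/(k**4 + 18*k**3 + 119*k**2 + 342*k + 360), as required.
Σ_(k=2)^(6) t_k = s_(7) − s_(2) = 7/110 − (1/21) = 37/2310.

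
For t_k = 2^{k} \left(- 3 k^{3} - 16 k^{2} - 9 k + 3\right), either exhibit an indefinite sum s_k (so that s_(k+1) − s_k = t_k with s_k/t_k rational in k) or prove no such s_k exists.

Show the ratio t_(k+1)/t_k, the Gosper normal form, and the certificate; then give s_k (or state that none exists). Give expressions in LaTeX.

s_k = 2^{k} \left(- 3 k^{3} + 2 k^{2} + k + 3\right)

Step 1: r(k) = 2*(3*k**3 + 25*k**2 + 50*k + 25)/(3*k**3 + 16*k**2 + 9*k - 3).
So A=2 and B=1, with C=k**3 + 16*k**2/3 + 3*k - 1.
Key eq: (2)·f(k+1) = (1)·f(k) + (k**3 + 16*k**2/3 + 3*k - 1).
From deg A=0, deg B=0, deg C=3: d=3.
Solving with deg f ≤ 3: f(k) = (3*k**3 - 2*k**2 - k - 3)/3.
Get s_k = R·t_k = 2**k*(-3*k**3 + 2*k**2 + k + 3) with R(k) = B(k−1)f(k)/C(k) = (3*k**3 - 2*k**2 - k - 3)/(3*k**3 + 16*k**2 + 9*k - 3).
Δs = 2**k*(-3*k**3 - 16*k**2 - 9*k + 3), as required.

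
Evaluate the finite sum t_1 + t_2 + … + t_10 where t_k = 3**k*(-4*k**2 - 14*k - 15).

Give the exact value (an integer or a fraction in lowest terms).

Σ = -45349614

t_(k+1)/t_k = 3*(4*k**2 + 22*k + 33)/(4*k**2 + 14*k + 15).
Normal form (A,B,C) = (3, 1, k**2 + 7*k/2 + 15/4).
Need (3)·f(k+1) − (1)·f(k) = k**2 + 7*k/2 + 15/4.
Degrees (0,0,2) ⇒ d ≤ 2.
Coefficient equations give f(k) = (2*k**2 + k + 3)/4.
Then R = B(k−1)f/C = (2*k**2 + k + 3)/(4*k**2 + 14*k + 15), so s_k = R(k)·t_k = 3**k*(-2*k**2 - k - 3).
s_(k+1) − s_k = 3**k*(-4*k**2 - 14*k - 15) = t_k.
Telescoping: Σ = s_(11) − s_(1) = -45349632 − (-18) = -45349614.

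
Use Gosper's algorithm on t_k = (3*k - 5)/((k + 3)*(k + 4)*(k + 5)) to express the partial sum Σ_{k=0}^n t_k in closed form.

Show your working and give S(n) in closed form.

S(n) = (n**2 - 9*n - 10)/(6*(n**2 + 9*n + 20))

Step 1: r(k) = (k + 3)*(3*k - 2)/((k + 6)*(3*k - 5)).
A = k + 3, B = k + 6, C = k - 5/3.
Solve (k + 3)·f(k+1) − (k + 5)·f(k) = k - 5/3.
deg f ≤ 2 (via 1,1,1).
Match coefficients ⇒ f(k) = k*(k - 11)/18.
Get s_k = R·t_k = k*(k - 11)/(6*(k + 3)*(k + 4)) with R(k) = B(k−1)f(k)/C(k) = k*(k - 11)*(k + 5)/(6*(3*k - 5)).
s_(k+1) − s_k = (3*k - 5)/(k**3 + 12*k**2 + 47*k + 60) = t_k.
s_(n+1) = (n**2 - 9*n - 10)/(6*(n**2 + 9*n + 20)) and s_(0) = 0, so S(n) = (n**2 - 9*n - 10)/(6*(n**2 + 9*n + 20)).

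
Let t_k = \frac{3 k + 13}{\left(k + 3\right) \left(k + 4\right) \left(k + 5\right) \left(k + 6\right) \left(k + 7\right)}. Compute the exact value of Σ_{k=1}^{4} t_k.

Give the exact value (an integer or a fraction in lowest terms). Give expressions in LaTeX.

Σ = 89/18480

Ratio r(k) = (k + 3)*(3*k + 16)/((k + 8)*(3*k + 13)).
So A=k + 3 and B=k + 8, with C=k + 13/3.
Solve (k + 3)·f(k+1) − (k + 7)·f(k) = k + 13/3.
d = 4 from the (1,1,1) case.
Coefficient equations give f(k) = k*(k + 4)*(k**2 + 14*k + 63)/270.
Get s_k = R·t_k = k*(k**2 + 14*k + 63)/(90*(k**3 + 14*k**2 + 63*k + 90)) with R(k) = B(k−1)f(k)/C(k) = k*(k + 4)*(k + 7)*(k**2 + 14*k + 63)/(90*(3*k + 13)).
s_(k+1) − s_k = (3*k + 13)/(k**5 + 25*k**4 + 245*k**3 + 1175*k**2 + 2754*k + 2520) = t_k.
Telescoping: Σ = s_(5) − s_(1) = 79/7920 − (13/2520) = 89/18480.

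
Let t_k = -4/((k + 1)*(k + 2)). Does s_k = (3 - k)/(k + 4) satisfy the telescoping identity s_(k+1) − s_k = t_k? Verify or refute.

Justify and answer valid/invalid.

Invalid: residual 3*(-k**2 + 5*k + 22)/(k**4 + 12*k**3 + 49*k**2 + 78*k + 40) ≠ 0.

s_(k+1) = (2 - k)/(k + 5)
s_(k+1) − s_k = -7/(k**2 + 9*k + 20)
(s_(k+1) − s_k) − t_k = 3*(-k**2 + 5*k + 22)/(k**4 + 12*k**3 + 49*k**2 + 78*k + 40)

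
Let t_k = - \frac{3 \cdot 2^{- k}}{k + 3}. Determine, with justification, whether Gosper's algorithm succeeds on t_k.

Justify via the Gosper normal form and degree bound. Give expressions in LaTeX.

No — t_k has no hypergeometric antidifference.

Step 1: r(k) = (k + 3)/(2*(k + 4)).
Take A(k)=k/2 + 3/2, B(k)=k + 4, C(k)=1.
Need (k/2 + 3/2)·f(k+1) − (k + 3)·f(k) = 1.
Bound: deg f ≤ -1.
Negative degree bound (-1): no f exists, t_k not Gosper-summable.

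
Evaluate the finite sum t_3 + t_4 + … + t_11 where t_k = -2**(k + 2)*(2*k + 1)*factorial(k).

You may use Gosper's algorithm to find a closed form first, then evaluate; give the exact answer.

Σ = -7847962214208

Compute t_(k+1)/t_k: get 2*(k + 1)*(2*k + 3)/(2*k + 1).
Factor: A=2*k + 2; B=1; C=k + 1/2.
Solve (2*k + 2)·f(k+1) − (1)·f(k) = k + 1/2.
deg f ≤ 0 (via 1,0,1).
A polynomial solution: f(k) = 1/2.
Then R = B(k−1)f/C = 1/(2*k + 1), so s_k = R(k)·t_k = -2**(k + 2)*factorial(k).
Δs = -2**(k + 2)*(2*k + 1)*factorial(k), as required.
Σ_(k=3)^(11) t_k = s_(12) − s_(3) = -7847962214400 − (-192) = -7847962214208.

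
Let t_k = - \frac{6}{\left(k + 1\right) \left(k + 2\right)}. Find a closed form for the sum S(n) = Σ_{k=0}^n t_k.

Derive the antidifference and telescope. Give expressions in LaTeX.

S(n) = \frac{6 \left(- n - 1\right)}{n + 2}

Ratio r(k) = (k + 1)/(k + 3).
Gosper form: A/B · C(k+1)/C(k) with A=k + 1, B=k + 3, C=1.
Key eq: (k + 1)·f(k+1) = (k + 2)·f(k) + (1).
Degrees (1,1,0) ⇒ d ≤ 1.
A polynomial solution: f(k) = k.
So s_k = (B(k−1)f/C)·t_k = (k*(k + 2))·t_k = -6*k/(k + 1).
Verify: -6/(k**2 + 3*k + 2) matches t_k.
s_(n+1) = 6*(-n - 1)/(n + 2) and s_(0) = 0, so S(n) = 6*(-n - 1)/(n + 2).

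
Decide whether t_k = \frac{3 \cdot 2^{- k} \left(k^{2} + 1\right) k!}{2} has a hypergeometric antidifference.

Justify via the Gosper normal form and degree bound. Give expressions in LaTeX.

t_(k+1)/t_k = (k + 1)*((k + 1)**2 + 1)/(2*(k**2 + 1)).
Factor: A=k/2 + 1/2; B=1; C=k**2 + 1.
f must satisfy (k/2 + 1/2)·f(k+1) − (1)·f(k) = k**2 + 1.
d = 1 from the (1,0,2) case.
A polynomial solution: f(k) = 2*k.
Then R = B(k−1)f/C = 2*k/(k**2 + 1), so s_k = R(k)·t_k = 3*k*factorial(k)/2**k.
Check: Δs_k = 3*(k**2 + 1)*factorial(k)/(2*2**k). ✓

Yes. s_k = 3 \cdot 2^{- k} k k!.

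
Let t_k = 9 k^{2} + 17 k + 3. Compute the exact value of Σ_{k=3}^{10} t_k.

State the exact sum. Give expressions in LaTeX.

Σ = 4328

r(k) = (9*k**2 + 35*k + 29)/(9*k**2 + 17*k + 3) after simplifying.
Take A(k)=1, B(k)=1, C(k)=k**2 + 17*k/9 + 1/3.
Solve (1)·f(k+1) − (1)·f(k) = k**2 + 17*k/9 + 1/3.
deg f ≤ 3 (via 0,0,2).
A polynomial solution: f(k) = k*(k + 2)*(3*k - 2)/9.
Then R = B(k−1)f/C = k*(k + 2)*(3*k - 2)/(9*k**2 + 17*k + 3), so s_k = R(k)·t_k = k*(3*k**2 + 4*k - 4).
Δs = 9*k**2 + 17*k + 3, as required.
Σ_(k=3)^(10) t_k = s_(11) − s_(3) = 4433 − (105) = 4328.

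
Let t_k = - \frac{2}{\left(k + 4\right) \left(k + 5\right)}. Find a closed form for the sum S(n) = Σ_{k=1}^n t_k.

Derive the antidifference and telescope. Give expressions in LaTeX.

S(n) = - \frac{2 n}{5 n + 25}

t_(k+1)/t_k = (k + 4)/(k + 6).
Normal form (A,B,C) = (k + 4, k + 6, 1).
Key eq: (k + 4)·f(k+1) = (k + 5)·f(k) + (1).
deg f ≤ 1 (via 1,1,0).
A polynomial solution: f(k) = k/4.
Certificate R = B(k−1)f/C = k*(k + 5)/4 gives s_k = -k/(2*k + 8).
Check: Δs_k = -2/(k**2 + 9*k + 20). ✓
s_(n+1) = (-n - 1)/(2*(n + 5)) and s_(1) = -1/10, so S(n) = -2*n/(5*n + 25).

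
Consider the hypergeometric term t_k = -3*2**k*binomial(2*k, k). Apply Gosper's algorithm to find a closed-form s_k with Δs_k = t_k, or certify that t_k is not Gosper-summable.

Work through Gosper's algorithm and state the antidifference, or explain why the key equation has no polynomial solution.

none — t_k is not Gosper-summable

t_(k+1)/t_k = 4*(2*k + 1)/(k + 1).
Factor: A=8*k + 4; B=k + 1; C=1.
Need (8*k + 4)·f(k+1) − (k)·f(k) = 1.
deg f ≤ -1 (via 1,1,0).
Negative degree bound (-1): no f exists, t_k not Gosper-summable.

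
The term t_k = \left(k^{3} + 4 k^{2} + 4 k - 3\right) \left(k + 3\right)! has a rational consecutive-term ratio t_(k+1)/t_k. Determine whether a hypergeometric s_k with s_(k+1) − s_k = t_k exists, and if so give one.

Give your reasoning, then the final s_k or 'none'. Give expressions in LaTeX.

s_k = \left(k^{2} - k - 1\right) \left(k + 3\right)!

The ratio is (k**4 + 11*k**3 + 43*k**2 + 66*k + 24)/(k**3 + 4*k**2 + 4*k - 3).
Factor: A=k + 4; B=1; C=k**3 + 4*k**2 + 4*k - 3.
f must satisfy (k + 4)·f(k+1) − (1)·f(k) = k**3 + 4*k**2 + 4*k - 3.
Bound: deg f ≤ 2.
Match coefficients ⇒ f(k) = k**2 - k - 1.
Then R = B(k−1)f/C = (k**2 - k - 1)/(k**3 + 4*k**2 + 4*k - 3), so s_k = R(k)·t_k = (k**2 - k - 1)*factorial(k + 3).
s_(k+1) − s_k = (k**3 + 4*k**2 + 4*k - 3)*factorial(k + 3) = t_k.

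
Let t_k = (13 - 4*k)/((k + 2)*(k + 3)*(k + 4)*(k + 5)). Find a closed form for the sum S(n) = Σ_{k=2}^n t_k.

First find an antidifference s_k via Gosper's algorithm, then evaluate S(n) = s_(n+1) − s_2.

Step 1: r(k) = (k + 2)*(4*k - 9)/((k + 6)*(4*k - 13)).
So A=k + 2 and B=k + 6, with C=k - 13/4.
Set up (k + 2)·f(k+1) − (k + 5)·f(k) − (k - 13/4) = 0.
Degrees (1,1,1) ⇒ d ≤ 3.
Coefficient equations give f(k) = -k*(k**2 + 9*k + 42)/32.
Then R = B(k−1)f/C = -k*(k + 5)*(k**2 + 9*k + 42)/(8*(4*k - 13)), so s_k = R(k)·t_k = k*(k**2 + 9*k + 42)/(8*(k + 2)*(k + 3)*(k + 4)).
Δs = (13 - 4*k)/(k**4 + 14*k**3 + 71*k**2 + 154*k + 120), as required.
Evaluate: s_(n+1) = (n**3 + 12*n**2 + 63*n + 52)/(8*(n**3 + 12*n**2 + 47*n + 60)); subtract s_(2) = 2/15 ⇒ S(n) = (-n**3 - 12*n**2 + 193*n - 180)/(120*(n**3 + 12*n**2 + 47*n + 60)).

S(n) = (-n**3 - 12*n**2 + 193*n - 180)/(120*(n**3 + 12*n**2 + 47*n + 60))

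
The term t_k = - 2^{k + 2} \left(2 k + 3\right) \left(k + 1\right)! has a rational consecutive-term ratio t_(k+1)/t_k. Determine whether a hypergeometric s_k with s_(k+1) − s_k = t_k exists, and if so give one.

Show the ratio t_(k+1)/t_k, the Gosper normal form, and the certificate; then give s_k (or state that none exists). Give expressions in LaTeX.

s_k = - 2^{k + 2} \left(k + 1\right)!

Compute t_(k+1)/t_k: get 2*(k + 2)*(2*k + 5)/(2*k + 3).
Take A(k)=2*k + 4, B(k)=1, C(k)=k + 3/2.
Set up (2*k + 4)·f(k+1) − (1)·f(k) − (k + 3/2) = 0.
From deg A=1, deg B=0, deg C=1: d=0.
A polynomial solution: f(k) = 1/2.
Then R = B(k−1)f/C = 1/(2*k + 3), so s_k = R(k)·t_k = -2**(k + 2)*factorial(k + 1).
Δs = -2**(k + 2)*(2*k + 3)*factorial(k + 1), as required.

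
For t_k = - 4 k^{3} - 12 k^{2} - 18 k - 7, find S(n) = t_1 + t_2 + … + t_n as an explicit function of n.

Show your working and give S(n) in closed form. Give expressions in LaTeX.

S(n) = n \left(- n^{3} - 6 n^{2} - 16 n - 18\right)

Ratio r(k) = (4*k**3 + 24*k**2 + 54*k + 41)/(4*k**3 + 12*k**2 + 18*k + 7).
A = 1, B = 1, C = k**3 + 3*k**2 + 9*k/2 + 7/4.
Solve (1)·f(k+1) − (1)·f(k) = k**3 + 3*k**2 + 9*k/2 + 7/4.
deg f ≤ 4 (via 0,0,3).
Solving with deg f ≤ 4: f(k) = k**2*(k**2 + 2*k + 4)/4.
So s_k = (B(k−1)f/C)·t_k = (k**2*(k**2 + 2*k + 4)/(4*k**3 + 12*k**2 + 18*k + 7))·t_k = k**2*(-k**2 - 2*k - 4).
Check: Δs_k = -4*k**3 - 12*k**2 - 18*k - 7. ✓
Telescope: S(n) = s_(n+1) − s_(1) = -n**4 - 6*n**3 - 16*n**2 - 18*n - 7 − (-7) = n*(-n**3 - 6*n**2 - 16*n - 18).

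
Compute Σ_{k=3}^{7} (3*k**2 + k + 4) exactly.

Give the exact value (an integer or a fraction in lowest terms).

Σ = 450

The ratio is (k + 3*(k + 1)**2 + 5)/(3*k**2 + k + 4).
A = 1, B = 1, C = k**2 + k/3 + 4/3.
Set up (1)·f(k+1) − (1)·f(k) − (k**2 + k/3 + 4/3) = 0.
Bound: deg f ≤ 3.
Solving with deg f ≤ 3: f(k) = k*(k**2 - k + 4)/3.
So s_k = (B(k−1)f/C)·t_k = (k*(k**2 - k + 4)/(3*k**2 + k + 4))·t_k = k*(k**2 - k + 4).
Verify: 3*k**2 + k + 4 matches t_k.
Sum = s_(8) − s_(3); s_(8) = 480, s_(3) = 30 ⇒ 450.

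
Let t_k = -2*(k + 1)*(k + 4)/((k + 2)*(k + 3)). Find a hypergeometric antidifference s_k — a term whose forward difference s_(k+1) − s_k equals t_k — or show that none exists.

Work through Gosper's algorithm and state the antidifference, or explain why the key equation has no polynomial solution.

r(k) = (k + 2)**2*(k + 5)/((k + 1)*(k + 4)**2) after simplifying.
Take A(k)=k + 2, B(k)=k + 4, C(k)=k**2 + 5*k + 4.
Key eq: (k + 2)·f(k+1) = (k + 3)·f(k) + (k**2 + 5*k + 4).
Bound: deg f ≤ 2.
A polynomial solution: f(k) = k*(k + 1).
Certificate R = B(k−1)f/C = k*(k + 3)/(k + 4) gives s_k = 2*k*(-k - 1)/(k + 2).
Check: Δs_k = 2*(-k**2 - 5*k - 4)/(k**2 + 5*k + 6). ✓

s_k = 2*k*(-k - 1)/(k + 2)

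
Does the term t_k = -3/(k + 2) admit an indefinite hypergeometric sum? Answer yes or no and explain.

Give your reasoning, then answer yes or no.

Step 1: r(k) = (k + 2)/(k + 3).
Gosper form: A/B · C(k+1)/C(k) with A=k + 2, B=k + 3, C=1.
Need (k + 2)·f(k+1) − (k + 2)·f(k) = 1.
deg f ≤ 0 (via 1,1,0).
Write f(k) = c0. Then LHS − RHS = -1, requiring -1 = 0: contradictory. No certificate.

No — t_k has no hypergeometric antidifference.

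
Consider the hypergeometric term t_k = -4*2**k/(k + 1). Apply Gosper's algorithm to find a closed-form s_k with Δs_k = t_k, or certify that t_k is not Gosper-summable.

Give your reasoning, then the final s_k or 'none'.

t_(k+1)/t_k = 2*(k + 1)/(k + 2).
Take A(k)=2*k + 2, B(k)=k + 2, C(k)=1.
Solve (2*k + 2)·f(k+1) − (k + 1)·f(k) = 1.
Degrees (1,1,0) ⇒ d ≤ -1.
Bound -1 < 0, so the key equation has no polynomial solution.

not Gosper-summable; s_k does not exist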